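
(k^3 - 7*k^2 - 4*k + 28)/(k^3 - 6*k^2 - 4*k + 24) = (k - 7)/(k - 6)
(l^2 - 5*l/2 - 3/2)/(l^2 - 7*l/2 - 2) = (l - 3)/(l - 4)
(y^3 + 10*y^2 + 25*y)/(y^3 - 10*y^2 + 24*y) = (y^2 + 10*y + 25)/(y^2 - 10*y + 24)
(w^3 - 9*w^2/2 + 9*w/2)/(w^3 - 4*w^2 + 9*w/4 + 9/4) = 2*w/(2*w + 1)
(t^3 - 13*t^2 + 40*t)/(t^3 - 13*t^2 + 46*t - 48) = t*(t - 5)/(t^2 - 5*t + 6)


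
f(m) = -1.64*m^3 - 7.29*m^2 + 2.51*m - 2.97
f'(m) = -4.92*m^2 - 14.58*m + 2.51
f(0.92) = -8.11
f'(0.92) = -15.07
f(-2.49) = -29.10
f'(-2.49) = 8.31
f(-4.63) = -8.09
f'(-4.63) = -35.45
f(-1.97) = -23.67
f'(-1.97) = 12.14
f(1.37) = -17.43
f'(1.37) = -26.70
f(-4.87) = 1.33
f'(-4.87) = -43.17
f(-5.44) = 31.66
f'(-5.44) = -63.78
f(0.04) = -2.88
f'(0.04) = 1.92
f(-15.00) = 3854.13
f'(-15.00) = -885.79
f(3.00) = -105.33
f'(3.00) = -85.51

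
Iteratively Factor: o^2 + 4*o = (o)*(o + 4)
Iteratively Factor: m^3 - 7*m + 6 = (m - 1)*(m^2 + m - 6) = (m - 2)*(m - 1)*(m + 3)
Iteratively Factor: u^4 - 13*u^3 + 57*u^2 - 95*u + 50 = (u - 1)*(u^3 - 12*u^2 + 45*u - 50) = (u - 5)*(u - 1)*(u^2 - 7*u + 10) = (u - 5)*(u - 2)*(u - 1)*(u - 5)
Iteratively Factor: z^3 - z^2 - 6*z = (z + 2)*(z^2 - 3*z) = z*(z + 2)*(z - 3)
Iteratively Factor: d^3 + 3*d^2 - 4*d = (d + 4)*(d^2 - d) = d*(d + 4)*(d - 1)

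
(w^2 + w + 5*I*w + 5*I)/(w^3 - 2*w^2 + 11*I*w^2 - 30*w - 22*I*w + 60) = (w + 1)/(w^2 + w*(-2 + 6*I) - 12*I)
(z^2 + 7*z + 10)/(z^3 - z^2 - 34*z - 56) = (z + 5)/(z^2 - 3*z - 28)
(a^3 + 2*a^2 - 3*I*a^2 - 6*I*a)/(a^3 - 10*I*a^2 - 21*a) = (a + 2)/(a - 7*I)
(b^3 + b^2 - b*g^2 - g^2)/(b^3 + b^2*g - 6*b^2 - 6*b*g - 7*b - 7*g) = (b - g)/(b - 7)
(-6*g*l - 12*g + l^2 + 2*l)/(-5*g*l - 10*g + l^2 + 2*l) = (6*g - l)/(5*g - l)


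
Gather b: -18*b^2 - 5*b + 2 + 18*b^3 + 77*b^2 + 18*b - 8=18*b^3 + 59*b^2 + 13*b - 6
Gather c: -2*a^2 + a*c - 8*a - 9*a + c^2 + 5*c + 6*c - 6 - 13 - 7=-2*a^2 - 17*a + c^2 + c*(a + 11) - 26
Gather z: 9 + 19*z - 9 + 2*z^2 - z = 2*z^2 + 18*z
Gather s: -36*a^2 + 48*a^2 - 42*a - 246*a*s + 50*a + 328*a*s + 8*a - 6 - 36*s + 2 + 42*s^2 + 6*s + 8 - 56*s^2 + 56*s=12*a^2 + 16*a - 14*s^2 + s*(82*a + 26) + 4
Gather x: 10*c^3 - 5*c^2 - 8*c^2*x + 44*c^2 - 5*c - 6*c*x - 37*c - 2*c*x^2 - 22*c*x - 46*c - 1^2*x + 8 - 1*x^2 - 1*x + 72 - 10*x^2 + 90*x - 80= 10*c^3 + 39*c^2 - 88*c + x^2*(-2*c - 11) + x*(-8*c^2 - 28*c + 88)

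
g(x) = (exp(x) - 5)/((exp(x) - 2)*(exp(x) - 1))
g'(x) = -(exp(x) - 5)*exp(x)/((exp(x) - 2)*(exp(x) - 1)^2) - (exp(x) - 5)*exp(x)/((exp(x) - 2)^2*(exp(x) - 1)) + exp(x)/((exp(x) - 2)*(exp(x) - 1)) = (-exp(2*x) + 10*exp(x) - 13)*exp(x)/(exp(4*x) - 6*exp(3*x) + 13*exp(2*x) - 12*exp(x) + 4)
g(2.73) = 0.05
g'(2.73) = -0.04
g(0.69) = 481.39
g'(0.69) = 151434.36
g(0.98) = -2.11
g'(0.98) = 14.26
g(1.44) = -0.11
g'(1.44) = 0.94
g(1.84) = 0.06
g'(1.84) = 0.13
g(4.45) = 0.01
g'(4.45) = -0.01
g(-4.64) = -2.53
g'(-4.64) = -0.03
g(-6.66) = -2.50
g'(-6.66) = -0.00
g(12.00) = 0.00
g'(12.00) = 0.00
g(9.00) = 0.00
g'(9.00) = 0.00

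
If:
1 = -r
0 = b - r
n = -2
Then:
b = -1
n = -2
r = -1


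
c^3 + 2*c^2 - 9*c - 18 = (c - 3)*(c + 2)*(c + 3)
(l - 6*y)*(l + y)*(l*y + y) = l^3*y - 5*l^2*y^2 + l^2*y - 6*l*y^3 - 5*l*y^2 - 6*y^3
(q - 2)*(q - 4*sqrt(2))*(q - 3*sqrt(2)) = q^3 - 7*sqrt(2)*q^2 - 2*q^2 + 14*sqrt(2)*q + 24*q - 48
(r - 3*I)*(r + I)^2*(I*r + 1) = I*r^4 + 2*r^3 + 4*I*r^2 + 2*r + 3*I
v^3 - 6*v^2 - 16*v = v*(v - 8)*(v + 2)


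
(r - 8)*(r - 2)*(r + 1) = r^3 - 9*r^2 + 6*r + 16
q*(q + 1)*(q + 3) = q^3 + 4*q^2 + 3*q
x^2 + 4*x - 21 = (x - 3)*(x + 7)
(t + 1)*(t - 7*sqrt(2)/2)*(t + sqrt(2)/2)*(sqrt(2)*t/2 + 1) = sqrt(2)*t^4/2 - 2*t^3 + sqrt(2)*t^3/2 - 19*sqrt(2)*t^2/4 - 2*t^2 - 19*sqrt(2)*t/4 - 7*t/2 - 7/2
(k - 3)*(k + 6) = k^2 + 3*k - 18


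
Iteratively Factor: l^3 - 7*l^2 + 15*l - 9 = (l - 1)*(l^2 - 6*l + 9) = (l - 3)*(l - 1)*(l - 3)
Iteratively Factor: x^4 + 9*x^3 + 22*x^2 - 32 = (x - 1)*(x^3 + 10*x^2 + 32*x + 32) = (x - 1)*(x + 2)*(x^2 + 8*x + 16) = (x - 1)*(x + 2)*(x + 4)*(x + 4)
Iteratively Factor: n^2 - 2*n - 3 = (n - 3)*(n + 1)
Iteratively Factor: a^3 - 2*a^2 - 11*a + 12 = (a - 4)*(a^2 + 2*a - 3) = (a - 4)*(a + 3)*(a - 1)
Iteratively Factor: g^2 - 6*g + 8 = (g - 2)*(g - 4)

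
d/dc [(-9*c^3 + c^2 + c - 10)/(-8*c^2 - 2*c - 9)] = (72*c^4 + 36*c^3 + 249*c^2 - 178*c - 29)/(64*c^4 + 32*c^3 + 148*c^2 + 36*c + 81)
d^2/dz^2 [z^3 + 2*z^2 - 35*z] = 6*z + 4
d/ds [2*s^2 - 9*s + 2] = 4*s - 9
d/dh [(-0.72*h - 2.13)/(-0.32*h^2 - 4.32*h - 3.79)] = (0.2304*h^2 + 3.1104*h - (0.64*h + 4.32)*(0.72*h + 2.13) + 2.7288)/(0.32*h^2 + 4.32*h + 3.79)^2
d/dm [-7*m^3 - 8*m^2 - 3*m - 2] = -21*m^2 - 16*m - 3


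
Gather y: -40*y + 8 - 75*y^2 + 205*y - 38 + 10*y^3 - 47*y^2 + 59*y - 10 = 10*y^3 - 122*y^2 + 224*y - 40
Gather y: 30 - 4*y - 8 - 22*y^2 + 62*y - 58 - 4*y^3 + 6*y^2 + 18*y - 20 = -4*y^3 - 16*y^2 + 76*y - 56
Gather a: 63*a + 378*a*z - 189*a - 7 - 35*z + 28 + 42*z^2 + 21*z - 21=a*(378*z - 126) + 42*z^2 - 14*z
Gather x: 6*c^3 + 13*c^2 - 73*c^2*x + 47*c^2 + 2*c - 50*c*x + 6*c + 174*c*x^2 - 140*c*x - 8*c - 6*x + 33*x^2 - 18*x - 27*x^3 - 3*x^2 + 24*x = 6*c^3 + 60*c^2 - 27*x^3 + x^2*(174*c + 30) + x*(-73*c^2 - 190*c)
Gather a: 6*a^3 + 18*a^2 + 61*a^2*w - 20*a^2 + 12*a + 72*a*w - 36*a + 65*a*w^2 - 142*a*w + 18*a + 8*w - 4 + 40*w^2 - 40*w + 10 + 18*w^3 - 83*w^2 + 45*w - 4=6*a^3 + a^2*(61*w - 2) + a*(65*w^2 - 70*w - 6) + 18*w^3 - 43*w^2 + 13*w + 2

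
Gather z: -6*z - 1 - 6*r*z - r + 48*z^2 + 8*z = -r + 48*z^2 + z*(2 - 6*r) - 1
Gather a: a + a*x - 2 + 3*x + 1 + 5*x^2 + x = a*(x + 1) + 5*x^2 + 4*x - 1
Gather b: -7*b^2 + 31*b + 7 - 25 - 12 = -7*b^2 + 31*b - 30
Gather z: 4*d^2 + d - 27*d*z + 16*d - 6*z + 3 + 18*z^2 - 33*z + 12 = 4*d^2 + 17*d + 18*z^2 + z*(-27*d - 39) + 15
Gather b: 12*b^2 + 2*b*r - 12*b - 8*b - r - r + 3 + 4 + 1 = 12*b^2 + b*(2*r - 20) - 2*r + 8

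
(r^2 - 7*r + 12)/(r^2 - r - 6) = (r - 4)/(r + 2)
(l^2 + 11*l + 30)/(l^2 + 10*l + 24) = (l + 5)/(l + 4)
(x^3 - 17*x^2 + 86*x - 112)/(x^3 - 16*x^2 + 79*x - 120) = (x^2 - 9*x + 14)/(x^2 - 8*x + 15)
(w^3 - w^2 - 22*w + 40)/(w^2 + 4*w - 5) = (w^2 - 6*w + 8)/(w - 1)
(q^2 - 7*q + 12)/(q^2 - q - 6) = (q - 4)/(q + 2)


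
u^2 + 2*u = u*(u + 2)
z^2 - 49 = (z - 7)*(z + 7)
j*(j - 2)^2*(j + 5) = j^4 + j^3 - 16*j^2 + 20*j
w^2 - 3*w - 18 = (w - 6)*(w + 3)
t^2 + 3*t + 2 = (t + 1)*(t + 2)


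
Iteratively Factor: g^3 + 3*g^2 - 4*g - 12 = (g + 2)*(g^2 + g - 6) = (g + 2)*(g + 3)*(g - 2)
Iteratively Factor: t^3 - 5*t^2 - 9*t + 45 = (t - 5)*(t^2 - 9) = (t - 5)*(t - 3)*(t + 3)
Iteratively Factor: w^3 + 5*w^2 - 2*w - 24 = (w - 2)*(w^2 + 7*w + 12) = (w - 2)*(w + 3)*(w + 4)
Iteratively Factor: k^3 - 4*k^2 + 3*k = (k)*(k^2 - 4*k + 3) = k*(k - 1)*(k - 3)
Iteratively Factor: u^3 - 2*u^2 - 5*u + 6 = (u - 1)*(u^2 - u - 6) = (u - 3)*(u - 1)*(u + 2)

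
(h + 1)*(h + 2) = h^2 + 3*h + 2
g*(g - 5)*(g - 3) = g^3 - 8*g^2 + 15*g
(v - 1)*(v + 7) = v^2 + 6*v - 7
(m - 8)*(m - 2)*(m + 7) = m^3 - 3*m^2 - 54*m + 112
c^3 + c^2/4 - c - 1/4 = (c - 1)*(c + 1/4)*(c + 1)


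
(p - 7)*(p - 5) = p^2 - 12*p + 35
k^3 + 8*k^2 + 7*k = k*(k + 1)*(k + 7)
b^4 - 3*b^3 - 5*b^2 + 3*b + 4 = (b - 4)*(b - 1)*(b + 1)^2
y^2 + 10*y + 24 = (y + 4)*(y + 6)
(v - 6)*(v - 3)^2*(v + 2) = v^4 - 10*v^3 + 21*v^2 + 36*v - 108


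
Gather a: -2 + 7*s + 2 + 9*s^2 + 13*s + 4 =9*s^2 + 20*s + 4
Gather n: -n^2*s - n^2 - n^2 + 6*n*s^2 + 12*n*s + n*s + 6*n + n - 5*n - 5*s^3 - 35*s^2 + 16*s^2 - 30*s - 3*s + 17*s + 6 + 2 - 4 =n^2*(-s - 2) + n*(6*s^2 + 13*s + 2) - 5*s^3 - 19*s^2 - 16*s + 4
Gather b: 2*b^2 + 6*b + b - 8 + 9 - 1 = 2*b^2 + 7*b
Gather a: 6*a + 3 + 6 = 6*a + 9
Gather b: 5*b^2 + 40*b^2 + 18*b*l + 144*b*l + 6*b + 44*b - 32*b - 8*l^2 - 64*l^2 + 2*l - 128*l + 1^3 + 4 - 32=45*b^2 + b*(162*l + 18) - 72*l^2 - 126*l - 27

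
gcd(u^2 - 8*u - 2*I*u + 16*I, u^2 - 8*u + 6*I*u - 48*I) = u - 8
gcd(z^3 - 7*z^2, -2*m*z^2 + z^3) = z^2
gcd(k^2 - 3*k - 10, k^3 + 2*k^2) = k + 2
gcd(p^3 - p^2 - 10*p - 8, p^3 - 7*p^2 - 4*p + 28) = p + 2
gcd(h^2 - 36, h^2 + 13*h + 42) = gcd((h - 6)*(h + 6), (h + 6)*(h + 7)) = h + 6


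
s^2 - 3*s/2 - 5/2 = (s - 5/2)*(s + 1)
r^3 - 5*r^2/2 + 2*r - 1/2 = (r - 1)^2*(r - 1/2)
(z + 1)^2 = z^2 + 2*z + 1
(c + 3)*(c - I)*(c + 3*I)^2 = c^4 + 3*c^3 + 5*I*c^3 - 3*c^2 + 15*I*c^2 - 9*c + 9*I*c + 27*I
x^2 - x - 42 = (x - 7)*(x + 6)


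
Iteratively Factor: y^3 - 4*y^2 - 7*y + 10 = (y - 5)*(y^2 + y - 2) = (y - 5)*(y - 1)*(y + 2)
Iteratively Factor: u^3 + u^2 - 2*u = (u + 2)*(u^2 - u) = u*(u + 2)*(u - 1)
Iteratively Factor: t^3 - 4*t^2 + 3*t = (t - 1)*(t^2 - 3*t) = t*(t - 1)*(t - 3)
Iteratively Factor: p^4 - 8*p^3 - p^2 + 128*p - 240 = (p - 4)*(p^3 - 4*p^2 - 17*p + 60) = (p - 5)*(p - 4)*(p^2 + p - 12) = (p - 5)*(p - 4)*(p + 4)*(p - 3)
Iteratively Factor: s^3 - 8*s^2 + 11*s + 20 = (s + 1)*(s^2 - 9*s + 20) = (s - 5)*(s + 1)*(s - 4)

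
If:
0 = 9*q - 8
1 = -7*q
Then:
No Solution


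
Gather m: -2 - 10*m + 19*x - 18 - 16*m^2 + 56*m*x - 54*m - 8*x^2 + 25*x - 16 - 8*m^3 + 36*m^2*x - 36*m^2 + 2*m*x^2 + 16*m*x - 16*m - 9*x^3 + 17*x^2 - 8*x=-8*m^3 + m^2*(36*x - 52) + m*(2*x^2 + 72*x - 80) - 9*x^3 + 9*x^2 + 36*x - 36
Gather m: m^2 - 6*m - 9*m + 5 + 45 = m^2 - 15*m + 50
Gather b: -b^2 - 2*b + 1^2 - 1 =-b^2 - 2*b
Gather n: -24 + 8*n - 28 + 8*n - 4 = 16*n - 56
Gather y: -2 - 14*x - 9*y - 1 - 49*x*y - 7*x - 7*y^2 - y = -21*x - 7*y^2 + y*(-49*x - 10) - 3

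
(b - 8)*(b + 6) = b^2 - 2*b - 48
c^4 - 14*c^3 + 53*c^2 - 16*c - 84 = (c - 7)*(c - 6)*(c - 2)*(c + 1)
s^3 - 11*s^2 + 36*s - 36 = (s - 6)*(s - 3)*(s - 2)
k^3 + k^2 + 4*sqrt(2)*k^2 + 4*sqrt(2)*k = k*(k + 1)*(k + 4*sqrt(2))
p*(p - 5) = p^2 - 5*p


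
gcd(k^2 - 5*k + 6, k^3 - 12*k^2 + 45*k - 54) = k - 3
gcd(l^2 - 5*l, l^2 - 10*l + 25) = l - 5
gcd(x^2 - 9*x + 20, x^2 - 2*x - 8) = x - 4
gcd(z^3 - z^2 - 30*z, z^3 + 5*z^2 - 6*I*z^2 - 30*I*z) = z^2 + 5*z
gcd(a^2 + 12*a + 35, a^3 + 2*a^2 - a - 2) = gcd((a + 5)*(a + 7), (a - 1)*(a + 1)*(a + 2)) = 1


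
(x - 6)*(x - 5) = x^2 - 11*x + 30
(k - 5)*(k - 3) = k^2 - 8*k + 15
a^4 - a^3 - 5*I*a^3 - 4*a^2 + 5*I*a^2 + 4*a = a*(a - 1)*(a - 4*I)*(a - I)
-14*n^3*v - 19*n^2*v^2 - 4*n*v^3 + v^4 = v*(-7*n + v)*(n + v)*(2*n + v)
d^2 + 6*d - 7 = (d - 1)*(d + 7)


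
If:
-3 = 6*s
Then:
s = -1/2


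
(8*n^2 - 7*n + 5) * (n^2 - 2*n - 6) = 8*n^4 - 23*n^3 - 29*n^2 + 32*n - 30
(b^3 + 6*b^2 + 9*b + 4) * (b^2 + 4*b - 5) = b^5 + 10*b^4 + 28*b^3 + 10*b^2 - 29*b - 20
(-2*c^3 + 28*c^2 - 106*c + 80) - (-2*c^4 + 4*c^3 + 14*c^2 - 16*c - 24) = 2*c^4 - 6*c^3 + 14*c^2 - 90*c + 104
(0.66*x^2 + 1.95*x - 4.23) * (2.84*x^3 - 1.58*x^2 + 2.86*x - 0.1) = 1.8744*x^5 + 4.4952*x^4 - 13.2066*x^3 + 12.1944*x^2 - 12.2928*x + 0.423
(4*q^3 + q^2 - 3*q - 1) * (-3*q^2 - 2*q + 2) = -12*q^5 - 11*q^4 + 15*q^3 + 11*q^2 - 4*q - 2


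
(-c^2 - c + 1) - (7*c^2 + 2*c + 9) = -8*c^2 - 3*c - 8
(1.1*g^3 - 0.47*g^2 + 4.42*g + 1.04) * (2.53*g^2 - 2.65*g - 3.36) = 2.783*g^5 - 4.1041*g^4 + 8.7321*g^3 - 7.5026*g^2 - 17.6072*g - 3.4944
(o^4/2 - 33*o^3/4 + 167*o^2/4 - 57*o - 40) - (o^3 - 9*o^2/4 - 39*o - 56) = o^4/2 - 37*o^3/4 + 44*o^2 - 18*o + 16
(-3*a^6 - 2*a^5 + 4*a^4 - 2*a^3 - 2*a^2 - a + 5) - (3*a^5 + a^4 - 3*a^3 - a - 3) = -3*a^6 - 5*a^5 + 3*a^4 + a^3 - 2*a^2 + 8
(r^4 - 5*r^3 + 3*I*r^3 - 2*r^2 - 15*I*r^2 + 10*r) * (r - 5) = r^5 - 10*r^4 + 3*I*r^4 + 23*r^3 - 30*I*r^3 + 20*r^2 + 75*I*r^2 - 50*r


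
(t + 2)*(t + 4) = t^2 + 6*t + 8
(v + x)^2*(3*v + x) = 3*v^3 + 7*v^2*x + 5*v*x^2 + x^3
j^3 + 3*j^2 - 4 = (j - 1)*(j + 2)^2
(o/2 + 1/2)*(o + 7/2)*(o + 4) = o^3/2 + 17*o^2/4 + 43*o/4 + 7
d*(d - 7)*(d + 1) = d^3 - 6*d^2 - 7*d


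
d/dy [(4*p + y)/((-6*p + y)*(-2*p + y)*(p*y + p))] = (-(2*p - y)*(4*p + y)*(6*p - y) + (2*p - y)*(4*p + y)*(y + 1) + (2*p - y)*(6*p - y)*(y + 1) + (4*p + y)*(6*p - y)*(y + 1))/(p*(2*p - y)^2*(6*p - y)^2*(y + 1)^2)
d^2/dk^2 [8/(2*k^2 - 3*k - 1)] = 16*(4*k^2 - 6*k - (4*k - 3)^2 - 2)/(-2*k^2 + 3*k + 1)^3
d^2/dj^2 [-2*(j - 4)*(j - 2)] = -4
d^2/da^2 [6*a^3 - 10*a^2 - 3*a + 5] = 36*a - 20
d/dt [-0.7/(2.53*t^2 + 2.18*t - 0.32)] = (3.542*t + 1.526)/(2.53*t^2 + 2.18*t - 0.32)^2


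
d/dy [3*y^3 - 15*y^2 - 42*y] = 9*y^2 - 30*y - 42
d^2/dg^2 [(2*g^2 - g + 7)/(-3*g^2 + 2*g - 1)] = 2*(-3*g^3 - 171*g^2 + 117*g - 7)/(27*g^6 - 54*g^5 + 63*g^4 - 44*g^3 + 21*g^2 - 6*g + 1)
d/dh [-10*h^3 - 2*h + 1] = -30*h^2 - 2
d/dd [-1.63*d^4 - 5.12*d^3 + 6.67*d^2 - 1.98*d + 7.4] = -6.52*d^3 - 15.36*d^2 + 13.34*d - 1.98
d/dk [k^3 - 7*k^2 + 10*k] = 3*k^2 - 14*k + 10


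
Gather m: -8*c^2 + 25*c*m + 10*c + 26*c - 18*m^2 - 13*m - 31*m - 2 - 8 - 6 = -8*c^2 + 36*c - 18*m^2 + m*(25*c - 44) - 16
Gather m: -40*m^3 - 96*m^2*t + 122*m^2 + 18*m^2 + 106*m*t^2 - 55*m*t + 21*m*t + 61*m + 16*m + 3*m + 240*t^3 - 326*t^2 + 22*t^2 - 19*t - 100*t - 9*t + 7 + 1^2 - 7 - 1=-40*m^3 + m^2*(140 - 96*t) + m*(106*t^2 - 34*t + 80) + 240*t^3 - 304*t^2 - 128*t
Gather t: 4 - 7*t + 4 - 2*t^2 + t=-2*t^2 - 6*t + 8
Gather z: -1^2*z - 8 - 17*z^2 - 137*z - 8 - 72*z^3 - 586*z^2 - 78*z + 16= -72*z^3 - 603*z^2 - 216*z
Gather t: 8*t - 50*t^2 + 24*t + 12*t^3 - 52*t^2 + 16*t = 12*t^3 - 102*t^2 + 48*t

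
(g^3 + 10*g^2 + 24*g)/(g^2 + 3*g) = (g^2 + 10*g + 24)/(g + 3)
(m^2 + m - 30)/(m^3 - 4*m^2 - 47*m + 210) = (m + 6)/(m^2 + m - 42)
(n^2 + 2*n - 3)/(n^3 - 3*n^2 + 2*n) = (n + 3)/(n*(n - 2))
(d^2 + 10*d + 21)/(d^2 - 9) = (d + 7)/(d - 3)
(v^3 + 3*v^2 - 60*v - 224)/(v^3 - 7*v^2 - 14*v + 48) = (v^2 + 11*v + 28)/(v^2 + v - 6)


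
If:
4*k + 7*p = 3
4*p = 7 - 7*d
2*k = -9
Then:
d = -5/7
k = -9/2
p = 3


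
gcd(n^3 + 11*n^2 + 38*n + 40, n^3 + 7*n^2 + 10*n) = n^2 + 7*n + 10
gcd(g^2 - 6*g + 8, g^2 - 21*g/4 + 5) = g - 4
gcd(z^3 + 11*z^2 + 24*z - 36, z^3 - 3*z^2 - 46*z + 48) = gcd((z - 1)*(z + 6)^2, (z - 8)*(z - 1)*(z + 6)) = z^2 + 5*z - 6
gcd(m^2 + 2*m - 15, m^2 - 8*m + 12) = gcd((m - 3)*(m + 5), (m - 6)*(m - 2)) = 1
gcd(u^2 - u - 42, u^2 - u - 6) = 1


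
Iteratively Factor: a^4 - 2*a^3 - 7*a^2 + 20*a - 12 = (a - 2)*(a^3 - 7*a + 6) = (a - 2)^2*(a^2 + 2*a - 3) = (a - 2)^2*(a - 1)*(a + 3)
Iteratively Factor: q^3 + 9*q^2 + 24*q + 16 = (q + 4)*(q^2 + 5*q + 4) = (q + 1)*(q + 4)*(q + 4)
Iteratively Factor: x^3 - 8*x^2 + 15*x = (x - 5)*(x^2 - 3*x) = (x - 5)*(x - 3)*(x)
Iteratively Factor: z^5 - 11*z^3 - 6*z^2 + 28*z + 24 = (z + 2)*(z^4 - 2*z^3 - 7*z^2 + 8*z + 12) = (z + 2)^2*(z^3 - 4*z^2 + z + 6) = (z - 3)*(z + 2)^2*(z^2 - z - 2) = (z - 3)*(z - 2)*(z + 2)^2*(z + 1)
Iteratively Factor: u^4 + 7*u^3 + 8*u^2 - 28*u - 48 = (u + 4)*(u^3 + 3*u^2 - 4*u - 12) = (u + 2)*(u + 4)*(u^2 + u - 6) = (u + 2)*(u + 3)*(u + 4)*(u - 2)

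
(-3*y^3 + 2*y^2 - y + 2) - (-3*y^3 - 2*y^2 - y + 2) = 4*y^2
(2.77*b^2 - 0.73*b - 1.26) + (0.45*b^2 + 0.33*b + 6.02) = 3.22*b^2 - 0.4*b + 4.76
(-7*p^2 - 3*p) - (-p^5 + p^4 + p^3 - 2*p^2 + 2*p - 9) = p^5 - p^4 - p^3 - 5*p^2 - 5*p + 9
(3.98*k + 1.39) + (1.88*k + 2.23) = 5.86*k + 3.62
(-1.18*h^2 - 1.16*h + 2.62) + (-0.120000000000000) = -1.18*h^2 - 1.16*h + 2.5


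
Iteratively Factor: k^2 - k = (k)*(k - 1)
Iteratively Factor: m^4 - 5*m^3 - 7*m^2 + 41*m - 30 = (m - 1)*(m^3 - 4*m^2 - 11*m + 30) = (m - 5)*(m - 1)*(m^2 + m - 6) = (m - 5)*(m - 1)*(m + 3)*(m - 2)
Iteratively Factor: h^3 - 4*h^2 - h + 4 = (h - 1)*(h^2 - 3*h - 4) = (h - 1)*(h + 1)*(h - 4)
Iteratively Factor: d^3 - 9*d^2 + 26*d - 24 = (d - 2)*(d^2 - 7*d + 12) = (d - 4)*(d - 2)*(d - 3)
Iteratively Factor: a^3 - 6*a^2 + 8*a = (a)*(a^2 - 6*a + 8) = a*(a - 4)*(a - 2)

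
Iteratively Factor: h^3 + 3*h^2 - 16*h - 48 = (h + 3)*(h^2 - 16) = (h + 3)*(h + 4)*(h - 4)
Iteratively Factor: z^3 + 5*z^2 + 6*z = (z)*(z^2 + 5*z + 6) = z*(z + 3)*(z + 2)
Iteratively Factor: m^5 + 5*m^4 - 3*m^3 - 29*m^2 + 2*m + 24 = (m - 2)*(m^4 + 7*m^3 + 11*m^2 - 7*m - 12) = (m - 2)*(m + 4)*(m^3 + 3*m^2 - m - 3) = (m - 2)*(m + 1)*(m + 4)*(m^2 + 2*m - 3) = (m - 2)*(m + 1)*(m + 3)*(m + 4)*(m - 1)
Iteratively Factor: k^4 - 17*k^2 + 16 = (k + 1)*(k^3 - k^2 - 16*k + 16) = (k - 4)*(k + 1)*(k^2 + 3*k - 4) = (k - 4)*(k - 1)*(k + 1)*(k + 4)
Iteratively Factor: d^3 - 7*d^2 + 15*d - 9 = (d - 3)*(d^2 - 4*d + 3) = (d - 3)*(d - 1)*(d - 3)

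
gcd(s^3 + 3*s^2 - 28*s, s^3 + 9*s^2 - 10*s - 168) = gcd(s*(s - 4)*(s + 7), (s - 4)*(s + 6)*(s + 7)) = s^2 + 3*s - 28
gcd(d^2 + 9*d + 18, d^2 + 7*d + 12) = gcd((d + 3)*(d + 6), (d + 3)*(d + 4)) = d + 3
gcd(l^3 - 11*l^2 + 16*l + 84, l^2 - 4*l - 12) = l^2 - 4*l - 12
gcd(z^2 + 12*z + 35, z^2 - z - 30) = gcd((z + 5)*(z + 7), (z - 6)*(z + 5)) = z + 5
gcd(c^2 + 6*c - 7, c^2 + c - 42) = c + 7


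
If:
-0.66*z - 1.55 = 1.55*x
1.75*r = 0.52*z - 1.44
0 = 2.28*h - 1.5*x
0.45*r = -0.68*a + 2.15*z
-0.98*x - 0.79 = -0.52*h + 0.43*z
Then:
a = -2.30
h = -0.39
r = -1.11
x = -0.59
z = -0.96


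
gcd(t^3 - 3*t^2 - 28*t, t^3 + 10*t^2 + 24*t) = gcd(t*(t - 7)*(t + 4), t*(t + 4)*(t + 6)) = t^2 + 4*t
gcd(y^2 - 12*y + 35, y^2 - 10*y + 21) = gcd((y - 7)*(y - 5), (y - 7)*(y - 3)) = y - 7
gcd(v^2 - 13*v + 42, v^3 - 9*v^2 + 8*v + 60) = v - 6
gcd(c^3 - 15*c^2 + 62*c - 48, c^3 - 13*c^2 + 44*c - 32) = c^2 - 9*c + 8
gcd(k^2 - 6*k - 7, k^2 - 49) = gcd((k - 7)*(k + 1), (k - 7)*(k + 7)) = k - 7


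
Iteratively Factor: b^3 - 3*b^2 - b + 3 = (b - 1)*(b^2 - 2*b - 3) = (b - 3)*(b - 1)*(b + 1)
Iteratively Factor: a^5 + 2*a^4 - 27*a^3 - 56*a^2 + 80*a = (a)*(a^4 + 2*a^3 - 27*a^2 - 56*a + 80) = a*(a - 5)*(a^3 + 7*a^2 + 8*a - 16) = a*(a - 5)*(a - 1)*(a^2 + 8*a + 16) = a*(a - 5)*(a - 1)*(a + 4)*(a + 4)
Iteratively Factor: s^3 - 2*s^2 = (s)*(s^2 - 2*s) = s*(s - 2)*(s)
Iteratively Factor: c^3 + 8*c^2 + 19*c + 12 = (c + 3)*(c^2 + 5*c + 4) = (c + 1)*(c + 3)*(c + 4)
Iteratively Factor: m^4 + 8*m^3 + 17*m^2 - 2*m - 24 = (m + 2)*(m^3 + 6*m^2 + 5*m - 12) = (m - 1)*(m + 2)*(m^2 + 7*m + 12) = (m - 1)*(m + 2)*(m + 3)*(m + 4)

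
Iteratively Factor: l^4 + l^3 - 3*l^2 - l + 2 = (l - 1)*(l^3 + 2*l^2 - l - 2) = (l - 1)^2*(l^2 + 3*l + 2) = (l - 1)^2*(l + 2)*(l + 1)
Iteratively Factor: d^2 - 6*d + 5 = (d - 5)*(d - 1)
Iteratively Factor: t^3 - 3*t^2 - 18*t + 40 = (t - 5)*(t^2 + 2*t - 8) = (t - 5)*(t + 4)*(t - 2)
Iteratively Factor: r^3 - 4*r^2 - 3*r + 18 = (r - 3)*(r^2 - r - 6) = (r - 3)*(r + 2)*(r - 3)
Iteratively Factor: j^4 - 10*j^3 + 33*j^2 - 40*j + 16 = (j - 1)*(j^3 - 9*j^2 + 24*j - 16) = (j - 4)*(j - 1)*(j^2 - 5*j + 4) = (j - 4)^2*(j - 1)*(j - 1)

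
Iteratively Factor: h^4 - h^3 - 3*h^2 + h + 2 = (h + 1)*(h^3 - 2*h^2 - h + 2) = (h - 1)*(h + 1)*(h^2 - h - 2) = (h - 1)*(h + 1)^2*(h - 2)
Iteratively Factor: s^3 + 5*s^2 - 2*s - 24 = (s - 2)*(s^2 + 7*s + 12) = (s - 2)*(s + 4)*(s + 3)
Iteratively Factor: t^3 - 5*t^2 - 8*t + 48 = (t + 3)*(t^2 - 8*t + 16) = (t - 4)*(t + 3)*(t - 4)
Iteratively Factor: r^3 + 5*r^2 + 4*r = (r + 4)*(r^2 + r) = (r + 1)*(r + 4)*(r)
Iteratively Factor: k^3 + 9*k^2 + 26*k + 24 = (k + 4)*(k^2 + 5*k + 6) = (k + 2)*(k + 4)*(k + 3)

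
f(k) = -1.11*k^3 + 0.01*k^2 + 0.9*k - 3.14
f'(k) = -3.33*k^2 + 0.02*k + 0.9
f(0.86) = -3.06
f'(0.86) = -1.55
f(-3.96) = 62.38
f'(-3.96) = -51.40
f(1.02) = -3.39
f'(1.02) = -2.54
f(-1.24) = -2.12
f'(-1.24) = -4.25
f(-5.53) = 179.90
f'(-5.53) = -101.04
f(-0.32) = -3.39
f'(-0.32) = 0.55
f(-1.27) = -1.99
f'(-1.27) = -4.50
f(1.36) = -4.69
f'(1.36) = -5.23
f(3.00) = -30.32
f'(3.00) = -29.01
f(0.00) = -3.14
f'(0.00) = 0.90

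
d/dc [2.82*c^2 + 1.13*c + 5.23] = 5.64*c + 1.13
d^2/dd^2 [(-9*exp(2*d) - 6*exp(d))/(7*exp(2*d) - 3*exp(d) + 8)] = (-483*exp(4*d) + 1809*exp(3*d) + 2664*exp(2*d) - 2448*exp(d) - 384)*exp(d)/(343*exp(6*d) - 441*exp(5*d) + 1365*exp(4*d) - 1035*exp(3*d) + 1560*exp(2*d) - 576*exp(d) + 512)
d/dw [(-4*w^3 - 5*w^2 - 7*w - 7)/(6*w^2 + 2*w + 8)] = (-12*w^4 - 8*w^3 - 32*w^2 + 2*w - 21)/(2*(9*w^4 + 6*w^3 + 25*w^2 + 8*w + 16))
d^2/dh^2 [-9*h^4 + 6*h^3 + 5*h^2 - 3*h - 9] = -108*h^2 + 36*h + 10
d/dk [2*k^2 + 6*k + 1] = 4*k + 6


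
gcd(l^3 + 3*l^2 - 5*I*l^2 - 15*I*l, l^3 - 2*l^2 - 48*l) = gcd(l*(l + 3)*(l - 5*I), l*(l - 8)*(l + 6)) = l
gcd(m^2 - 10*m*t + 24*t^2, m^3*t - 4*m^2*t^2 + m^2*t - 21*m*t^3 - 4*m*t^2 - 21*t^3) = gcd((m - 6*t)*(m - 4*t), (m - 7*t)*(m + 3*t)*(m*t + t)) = 1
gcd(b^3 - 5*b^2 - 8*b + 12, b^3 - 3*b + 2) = b^2 + b - 2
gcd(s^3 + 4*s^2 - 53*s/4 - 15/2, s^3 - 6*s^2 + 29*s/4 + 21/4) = s + 1/2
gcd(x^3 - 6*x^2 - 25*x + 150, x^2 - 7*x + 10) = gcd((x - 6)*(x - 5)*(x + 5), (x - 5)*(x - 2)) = x - 5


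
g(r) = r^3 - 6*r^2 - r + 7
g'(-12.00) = 575.00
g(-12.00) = -2573.00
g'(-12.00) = 575.00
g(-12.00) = -2573.00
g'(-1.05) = 14.91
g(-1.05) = 0.28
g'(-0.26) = 2.32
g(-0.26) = 6.84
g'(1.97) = -13.00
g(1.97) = -10.61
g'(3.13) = -9.17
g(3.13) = -24.25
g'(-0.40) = 4.28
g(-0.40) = 6.38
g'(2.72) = -11.44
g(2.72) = -19.99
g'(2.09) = -12.98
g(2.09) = -12.17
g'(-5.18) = 141.66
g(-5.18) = -287.81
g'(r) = 3*r^2 - 12*r - 1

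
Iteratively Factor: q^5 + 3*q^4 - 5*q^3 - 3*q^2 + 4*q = (q)*(q^4 + 3*q^3 - 5*q^2 - 3*q + 4) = q*(q + 1)*(q^3 + 2*q^2 - 7*q + 4) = q*(q - 1)*(q + 1)*(q^2 + 3*q - 4) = q*(q - 1)^2*(q + 1)*(q + 4)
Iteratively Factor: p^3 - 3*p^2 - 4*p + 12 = (p - 2)*(p^2 - p - 6) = (p - 2)*(p + 2)*(p - 3)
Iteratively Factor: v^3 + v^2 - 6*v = (v)*(v^2 + v - 6) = v*(v + 3)*(v - 2)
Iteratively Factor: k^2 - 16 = (k + 4)*(k - 4)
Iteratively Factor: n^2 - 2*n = (n - 2)*(n)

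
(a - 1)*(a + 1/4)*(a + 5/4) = a^3 + a^2/2 - 19*a/16 - 5/16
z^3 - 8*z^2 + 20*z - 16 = (z - 4)*(z - 2)^2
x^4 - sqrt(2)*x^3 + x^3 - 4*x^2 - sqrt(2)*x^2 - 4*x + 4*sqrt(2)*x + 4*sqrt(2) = (x - 2)*(x + 1)*(x + 2)*(x - sqrt(2))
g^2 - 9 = (g - 3)*(g + 3)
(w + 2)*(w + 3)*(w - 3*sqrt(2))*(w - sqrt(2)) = w^4 - 4*sqrt(2)*w^3 + 5*w^3 - 20*sqrt(2)*w^2 + 12*w^2 - 24*sqrt(2)*w + 30*w + 36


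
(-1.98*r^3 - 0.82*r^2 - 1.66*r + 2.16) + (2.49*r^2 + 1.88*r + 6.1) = -1.98*r^3 + 1.67*r^2 + 0.22*r + 8.26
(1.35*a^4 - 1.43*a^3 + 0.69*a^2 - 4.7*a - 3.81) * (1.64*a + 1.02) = 2.214*a^5 - 0.9682*a^4 - 0.327*a^3 - 7.0042*a^2 - 11.0424*a - 3.8862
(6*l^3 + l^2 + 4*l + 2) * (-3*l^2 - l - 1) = -18*l^5 - 9*l^4 - 19*l^3 - 11*l^2 - 6*l - 2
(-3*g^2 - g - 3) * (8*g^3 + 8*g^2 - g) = -24*g^5 - 32*g^4 - 29*g^3 - 23*g^2 + 3*g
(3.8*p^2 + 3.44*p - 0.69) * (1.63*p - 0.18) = 6.194*p^3 + 4.9232*p^2 - 1.7439*p + 0.1242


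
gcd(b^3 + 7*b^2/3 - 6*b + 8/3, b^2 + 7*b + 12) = b + 4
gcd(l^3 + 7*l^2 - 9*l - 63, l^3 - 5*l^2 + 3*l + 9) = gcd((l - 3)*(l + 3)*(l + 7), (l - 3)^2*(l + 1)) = l - 3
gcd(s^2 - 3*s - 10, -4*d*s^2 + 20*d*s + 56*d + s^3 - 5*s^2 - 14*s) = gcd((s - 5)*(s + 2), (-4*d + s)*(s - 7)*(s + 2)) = s + 2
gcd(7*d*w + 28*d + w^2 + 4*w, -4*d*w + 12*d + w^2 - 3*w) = 1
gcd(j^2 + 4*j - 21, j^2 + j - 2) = 1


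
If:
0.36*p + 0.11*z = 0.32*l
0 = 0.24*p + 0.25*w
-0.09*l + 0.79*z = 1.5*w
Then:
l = -0.294117647058824*z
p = -0.566993464052288*z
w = 0.544313725490196*z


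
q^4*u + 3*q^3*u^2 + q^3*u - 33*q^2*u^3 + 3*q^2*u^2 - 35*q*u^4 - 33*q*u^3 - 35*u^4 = (q - 5*u)*(q + u)*(q + 7*u)*(q*u + u)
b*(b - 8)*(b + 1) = b^3 - 7*b^2 - 8*b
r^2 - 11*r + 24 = (r - 8)*(r - 3)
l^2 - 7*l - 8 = (l - 8)*(l + 1)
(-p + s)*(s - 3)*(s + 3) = -p*s^2 + 9*p + s^3 - 9*s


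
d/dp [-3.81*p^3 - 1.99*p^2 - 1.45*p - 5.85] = -11.43*p^2 - 3.98*p - 1.45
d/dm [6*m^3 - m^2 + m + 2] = 18*m^2 - 2*m + 1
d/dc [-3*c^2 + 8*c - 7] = 8 - 6*c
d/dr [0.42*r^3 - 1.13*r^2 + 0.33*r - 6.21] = 1.26*r^2 - 2.26*r + 0.33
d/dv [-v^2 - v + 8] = -2*v - 1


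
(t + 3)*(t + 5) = t^2 + 8*t + 15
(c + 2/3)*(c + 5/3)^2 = c^3 + 4*c^2 + 5*c + 50/27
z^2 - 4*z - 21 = (z - 7)*(z + 3)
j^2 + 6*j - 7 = (j - 1)*(j + 7)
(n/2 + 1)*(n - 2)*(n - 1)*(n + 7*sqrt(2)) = n^4/2 - n^3/2 + 7*sqrt(2)*n^3/2 - 7*sqrt(2)*n^2/2 - 2*n^2 - 14*sqrt(2)*n + 2*n + 14*sqrt(2)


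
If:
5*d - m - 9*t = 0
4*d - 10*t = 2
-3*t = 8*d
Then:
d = 3/46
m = 87/46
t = -4/23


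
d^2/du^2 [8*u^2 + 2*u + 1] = 16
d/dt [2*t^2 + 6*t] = 4*t + 6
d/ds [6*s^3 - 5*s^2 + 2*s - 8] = 18*s^2 - 10*s + 2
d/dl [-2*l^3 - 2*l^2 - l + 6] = -6*l^2 - 4*l - 1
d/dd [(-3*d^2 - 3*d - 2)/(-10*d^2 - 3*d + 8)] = (-21*d^2 - 88*d - 30)/(100*d^4 + 60*d^3 - 151*d^2 - 48*d + 64)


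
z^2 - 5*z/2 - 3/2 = (z - 3)*(z + 1/2)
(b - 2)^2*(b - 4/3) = b^3 - 16*b^2/3 + 28*b/3 - 16/3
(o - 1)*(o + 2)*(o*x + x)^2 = o^4*x^2 + 3*o^3*x^2 + o^2*x^2 - 3*o*x^2 - 2*x^2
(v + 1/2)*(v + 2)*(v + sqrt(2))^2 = v^4 + 5*v^3/2 + 2*sqrt(2)*v^3 + 3*v^2 + 5*sqrt(2)*v^2 + 2*sqrt(2)*v + 5*v + 2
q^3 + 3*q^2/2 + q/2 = q*(q + 1/2)*(q + 1)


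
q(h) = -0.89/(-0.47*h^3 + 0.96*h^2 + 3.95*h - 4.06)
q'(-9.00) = -0.00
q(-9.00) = -0.00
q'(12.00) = -0.00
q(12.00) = 0.00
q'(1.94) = 0.15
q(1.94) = -0.24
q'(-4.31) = -0.02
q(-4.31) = -0.03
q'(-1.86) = -0.16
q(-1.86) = 0.18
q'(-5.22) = -0.01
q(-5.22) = -0.01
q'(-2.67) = -7.14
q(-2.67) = -0.75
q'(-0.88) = 0.02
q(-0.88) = 0.14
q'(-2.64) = -13.46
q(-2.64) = -1.05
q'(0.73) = 5.70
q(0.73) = 1.05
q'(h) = -0.89*(1.41*h^2 - 1.92*h - 3.95)/(-0.47*h^3 + 0.96*h^2 + 3.95*h - 4.06)^2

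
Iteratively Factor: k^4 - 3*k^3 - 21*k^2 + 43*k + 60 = (k - 3)*(k^3 - 21*k - 20) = (k - 3)*(k + 4)*(k^2 - 4*k - 5) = (k - 5)*(k - 3)*(k + 4)*(k + 1)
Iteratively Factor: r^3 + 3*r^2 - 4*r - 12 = (r - 2)*(r^2 + 5*r + 6) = (r - 2)*(r + 2)*(r + 3)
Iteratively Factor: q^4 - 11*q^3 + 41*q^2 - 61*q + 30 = (q - 3)*(q^3 - 8*q^2 + 17*q - 10) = (q - 3)*(q - 1)*(q^2 - 7*q + 10) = (q - 5)*(q - 3)*(q - 1)*(q - 2)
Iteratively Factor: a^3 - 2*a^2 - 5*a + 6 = (a + 2)*(a^2 - 4*a + 3) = (a - 1)*(a + 2)*(a - 3)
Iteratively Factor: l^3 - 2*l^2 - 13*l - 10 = (l - 5)*(l^2 + 3*l + 2) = (l - 5)*(l + 1)*(l + 2)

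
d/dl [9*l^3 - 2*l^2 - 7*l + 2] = 27*l^2 - 4*l - 7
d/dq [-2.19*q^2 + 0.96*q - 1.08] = 0.96 - 4.38*q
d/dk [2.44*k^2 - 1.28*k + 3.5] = 4.88*k - 1.28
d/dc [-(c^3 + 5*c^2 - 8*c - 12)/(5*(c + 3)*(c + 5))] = (-c^4 - 16*c^3 - 93*c^2 - 174*c + 24)/(5*(c^4 + 16*c^3 + 94*c^2 + 240*c + 225))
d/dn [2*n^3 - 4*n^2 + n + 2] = 6*n^2 - 8*n + 1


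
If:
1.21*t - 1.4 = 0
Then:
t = 1.16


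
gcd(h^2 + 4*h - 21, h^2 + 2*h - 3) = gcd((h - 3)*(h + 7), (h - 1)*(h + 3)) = 1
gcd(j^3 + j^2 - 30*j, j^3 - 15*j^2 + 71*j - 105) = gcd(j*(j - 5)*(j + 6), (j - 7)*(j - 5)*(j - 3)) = j - 5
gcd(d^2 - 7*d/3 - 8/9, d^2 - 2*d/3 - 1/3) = d + 1/3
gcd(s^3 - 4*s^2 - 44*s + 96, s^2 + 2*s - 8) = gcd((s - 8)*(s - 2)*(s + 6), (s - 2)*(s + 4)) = s - 2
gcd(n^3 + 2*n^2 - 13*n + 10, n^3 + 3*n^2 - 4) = n - 1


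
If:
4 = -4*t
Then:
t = -1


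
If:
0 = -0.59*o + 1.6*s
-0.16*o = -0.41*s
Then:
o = 0.00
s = 0.00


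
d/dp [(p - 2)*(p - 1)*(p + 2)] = 3*p^2 - 2*p - 4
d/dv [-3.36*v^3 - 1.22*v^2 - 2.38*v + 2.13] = -10.08*v^2 - 2.44*v - 2.38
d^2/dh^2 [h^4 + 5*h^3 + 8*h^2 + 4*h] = 12*h^2 + 30*h + 16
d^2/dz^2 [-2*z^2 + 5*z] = -4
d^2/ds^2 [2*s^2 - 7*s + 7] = 4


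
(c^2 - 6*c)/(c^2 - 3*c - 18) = c/(c + 3)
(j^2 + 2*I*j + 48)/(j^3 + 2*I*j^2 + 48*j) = 1/j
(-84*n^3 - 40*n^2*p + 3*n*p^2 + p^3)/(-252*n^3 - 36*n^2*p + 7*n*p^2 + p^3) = (2*n + p)/(6*n + p)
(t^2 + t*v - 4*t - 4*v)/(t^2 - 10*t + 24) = (t + v)/(t - 6)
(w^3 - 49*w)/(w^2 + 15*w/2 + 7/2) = 2*w*(w - 7)/(2*w + 1)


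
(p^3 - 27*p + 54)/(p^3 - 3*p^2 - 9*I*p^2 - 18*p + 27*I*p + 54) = (p^2 + 3*p - 18)/(p^2 - 9*I*p - 18)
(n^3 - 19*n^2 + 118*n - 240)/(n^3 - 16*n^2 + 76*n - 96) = (n - 5)/(n - 2)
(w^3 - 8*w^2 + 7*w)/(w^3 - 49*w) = (w - 1)/(w + 7)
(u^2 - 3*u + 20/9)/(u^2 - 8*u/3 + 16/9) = (3*u - 5)/(3*u - 4)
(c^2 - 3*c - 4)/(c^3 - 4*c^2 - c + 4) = 1/(c - 1)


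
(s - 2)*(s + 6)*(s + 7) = s^3 + 11*s^2 + 16*s - 84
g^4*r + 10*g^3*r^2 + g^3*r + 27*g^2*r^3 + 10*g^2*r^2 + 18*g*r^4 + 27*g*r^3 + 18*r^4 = (g + r)*(g + 3*r)*(g + 6*r)*(g*r + r)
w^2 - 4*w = w*(w - 4)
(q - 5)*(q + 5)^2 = q^3 + 5*q^2 - 25*q - 125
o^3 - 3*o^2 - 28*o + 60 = (o - 6)*(o - 2)*(o + 5)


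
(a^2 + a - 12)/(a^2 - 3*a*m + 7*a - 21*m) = (a^2 + a - 12)/(a^2 - 3*a*m + 7*a - 21*m)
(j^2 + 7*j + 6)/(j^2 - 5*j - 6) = (j + 6)/(j - 6)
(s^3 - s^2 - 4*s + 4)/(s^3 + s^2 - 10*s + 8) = (s + 2)/(s + 4)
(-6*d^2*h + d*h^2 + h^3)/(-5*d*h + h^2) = (6*d^2 - d*h - h^2)/(5*d - h)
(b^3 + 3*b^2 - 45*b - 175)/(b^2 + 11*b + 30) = (b^2 - 2*b - 35)/(b + 6)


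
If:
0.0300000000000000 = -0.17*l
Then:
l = -0.18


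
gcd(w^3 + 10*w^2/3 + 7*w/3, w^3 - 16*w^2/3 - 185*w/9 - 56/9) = w + 7/3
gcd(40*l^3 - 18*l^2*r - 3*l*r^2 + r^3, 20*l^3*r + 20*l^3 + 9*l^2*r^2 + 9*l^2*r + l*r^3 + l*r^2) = 4*l + r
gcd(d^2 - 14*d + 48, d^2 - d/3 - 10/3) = 1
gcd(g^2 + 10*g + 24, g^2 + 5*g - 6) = g + 6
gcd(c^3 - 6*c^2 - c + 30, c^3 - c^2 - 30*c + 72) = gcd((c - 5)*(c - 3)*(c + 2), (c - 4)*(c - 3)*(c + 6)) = c - 3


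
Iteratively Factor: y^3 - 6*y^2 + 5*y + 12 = (y + 1)*(y^2 - 7*y + 12) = (y - 3)*(y + 1)*(y - 4)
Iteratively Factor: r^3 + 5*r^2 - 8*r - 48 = (r - 3)*(r^2 + 8*r + 16) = (r - 3)*(r + 4)*(r + 4)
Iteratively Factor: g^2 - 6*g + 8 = (g - 4)*(g - 2)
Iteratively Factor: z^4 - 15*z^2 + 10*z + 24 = (z - 2)*(z^3 + 2*z^2 - 11*z - 12) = (z - 3)*(z - 2)*(z^2 + 5*z + 4) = (z - 3)*(z - 2)*(z + 1)*(z + 4)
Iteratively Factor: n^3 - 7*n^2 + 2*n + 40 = (n - 4)*(n^2 - 3*n - 10) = (n - 4)*(n + 2)*(n - 5)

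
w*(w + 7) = w^2 + 7*w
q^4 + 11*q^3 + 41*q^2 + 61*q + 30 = (q + 1)*(q + 2)*(q + 3)*(q + 5)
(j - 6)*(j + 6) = j^2 - 36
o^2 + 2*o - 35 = (o - 5)*(o + 7)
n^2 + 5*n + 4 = (n + 1)*(n + 4)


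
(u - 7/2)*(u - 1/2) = u^2 - 4*u + 7/4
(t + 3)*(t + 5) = t^2 + 8*t + 15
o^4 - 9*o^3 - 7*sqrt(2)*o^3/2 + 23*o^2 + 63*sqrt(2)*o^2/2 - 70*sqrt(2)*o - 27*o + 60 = (o - 5)*(o - 4)*(o - 3*sqrt(2))*(o - sqrt(2)/2)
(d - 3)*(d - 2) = d^2 - 5*d + 6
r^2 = r^2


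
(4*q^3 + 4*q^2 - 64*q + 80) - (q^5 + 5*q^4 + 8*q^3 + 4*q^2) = -q^5 - 5*q^4 - 4*q^3 - 64*q + 80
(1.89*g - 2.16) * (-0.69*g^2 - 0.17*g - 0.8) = -1.3041*g^3 + 1.1691*g^2 - 1.1448*g + 1.728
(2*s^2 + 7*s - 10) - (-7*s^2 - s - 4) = 9*s^2 + 8*s - 6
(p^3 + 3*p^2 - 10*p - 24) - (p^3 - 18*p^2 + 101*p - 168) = 21*p^2 - 111*p + 144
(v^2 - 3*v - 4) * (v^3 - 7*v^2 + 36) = v^5 - 10*v^4 + 17*v^3 + 64*v^2 - 108*v - 144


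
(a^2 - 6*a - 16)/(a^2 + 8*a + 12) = (a - 8)/(a + 6)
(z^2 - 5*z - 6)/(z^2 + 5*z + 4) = (z - 6)/(z + 4)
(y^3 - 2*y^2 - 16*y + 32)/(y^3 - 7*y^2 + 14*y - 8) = (y + 4)/(y - 1)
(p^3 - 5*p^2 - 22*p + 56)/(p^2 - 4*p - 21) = (p^2 + 2*p - 8)/(p + 3)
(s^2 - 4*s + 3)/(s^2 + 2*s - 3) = (s - 3)/(s + 3)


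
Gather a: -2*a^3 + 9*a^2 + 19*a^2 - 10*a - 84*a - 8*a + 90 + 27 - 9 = -2*a^3 + 28*a^2 - 102*a + 108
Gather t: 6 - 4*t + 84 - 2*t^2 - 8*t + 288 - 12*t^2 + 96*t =-14*t^2 + 84*t + 378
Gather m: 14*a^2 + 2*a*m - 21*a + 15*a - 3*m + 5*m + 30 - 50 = 14*a^2 - 6*a + m*(2*a + 2) - 20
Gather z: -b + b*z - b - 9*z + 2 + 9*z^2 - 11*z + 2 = -2*b + 9*z^2 + z*(b - 20) + 4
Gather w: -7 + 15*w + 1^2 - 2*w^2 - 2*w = -2*w^2 + 13*w - 6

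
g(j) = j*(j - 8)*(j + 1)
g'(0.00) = -8.00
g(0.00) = 0.00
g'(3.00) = -23.00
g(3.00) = -60.00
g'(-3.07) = 63.25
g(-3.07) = -70.35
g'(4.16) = -14.32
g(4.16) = -82.43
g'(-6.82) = 227.02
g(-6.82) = -588.24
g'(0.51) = -14.36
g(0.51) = -5.77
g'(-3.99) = 95.62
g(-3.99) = -143.04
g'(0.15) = -10.03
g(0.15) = -1.35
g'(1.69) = -23.09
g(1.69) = -28.69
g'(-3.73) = 85.96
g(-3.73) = -119.45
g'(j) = j*(j - 8) + j*(j + 1) + (j - 8)*(j + 1)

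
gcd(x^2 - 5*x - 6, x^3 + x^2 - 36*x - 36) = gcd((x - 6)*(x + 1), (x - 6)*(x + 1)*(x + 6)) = x^2 - 5*x - 6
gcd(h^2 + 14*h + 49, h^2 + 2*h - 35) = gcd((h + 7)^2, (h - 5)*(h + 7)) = h + 7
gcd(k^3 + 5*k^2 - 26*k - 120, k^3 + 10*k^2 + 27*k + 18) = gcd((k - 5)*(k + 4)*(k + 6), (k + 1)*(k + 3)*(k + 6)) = k + 6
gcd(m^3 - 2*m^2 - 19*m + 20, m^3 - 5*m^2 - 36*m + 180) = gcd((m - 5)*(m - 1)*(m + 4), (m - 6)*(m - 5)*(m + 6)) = m - 5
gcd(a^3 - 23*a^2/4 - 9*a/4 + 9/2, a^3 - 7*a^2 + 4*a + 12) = a^2 - 5*a - 6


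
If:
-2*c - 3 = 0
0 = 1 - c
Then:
No Solution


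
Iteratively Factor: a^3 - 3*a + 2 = (a + 2)*(a^2 - 2*a + 1) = (a - 1)*(a + 2)*(a - 1)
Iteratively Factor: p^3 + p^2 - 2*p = (p + 2)*(p^2 - p) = (p - 1)*(p + 2)*(p)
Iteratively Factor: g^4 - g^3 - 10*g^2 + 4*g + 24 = (g + 2)*(g^3 - 3*g^2 - 4*g + 12) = (g + 2)^2*(g^2 - 5*g + 6) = (g - 3)*(g + 2)^2*(g - 2)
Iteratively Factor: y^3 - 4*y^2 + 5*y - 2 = (y - 1)*(y^2 - 3*y + 2) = (y - 2)*(y - 1)*(y - 1)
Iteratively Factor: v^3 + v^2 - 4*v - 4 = (v - 2)*(v^2 + 3*v + 2) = (v - 2)*(v + 1)*(v + 2)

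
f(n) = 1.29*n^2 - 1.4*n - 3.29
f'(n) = 2.58*n - 1.4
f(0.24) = -3.55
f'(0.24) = -0.78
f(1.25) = -3.02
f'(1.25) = 1.82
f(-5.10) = 37.40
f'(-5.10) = -14.56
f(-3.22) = 14.59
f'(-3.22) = -9.71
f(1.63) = -2.14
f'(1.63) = 2.81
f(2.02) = -0.85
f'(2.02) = 3.81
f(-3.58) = 18.26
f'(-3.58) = -10.64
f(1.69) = -1.97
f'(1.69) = 2.96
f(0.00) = -3.29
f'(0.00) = -1.40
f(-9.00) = 113.80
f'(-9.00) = -24.62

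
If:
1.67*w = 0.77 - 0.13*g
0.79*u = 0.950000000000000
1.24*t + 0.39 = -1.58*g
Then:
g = 5.92307692307692 - 12.8461538461538*w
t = 16.3684863523573*w - 7.86166253101737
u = 1.20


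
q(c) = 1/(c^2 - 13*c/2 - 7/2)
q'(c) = (13/2 - 2*c)/(c^2 - 13*c/2 - 7/2)^2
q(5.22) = -0.10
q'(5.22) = -0.04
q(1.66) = -0.09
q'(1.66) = 0.02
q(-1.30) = 0.15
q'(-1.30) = 0.21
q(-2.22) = 0.06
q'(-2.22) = 0.04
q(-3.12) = 0.04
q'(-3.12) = 0.02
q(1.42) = -0.09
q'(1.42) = 0.03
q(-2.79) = 0.04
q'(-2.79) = 0.02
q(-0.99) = 0.26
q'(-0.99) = 0.55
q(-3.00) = 0.04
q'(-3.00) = 0.02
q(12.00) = 0.02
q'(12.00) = 0.00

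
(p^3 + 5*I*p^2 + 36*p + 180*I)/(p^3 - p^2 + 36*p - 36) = (p + 5*I)/(p - 1)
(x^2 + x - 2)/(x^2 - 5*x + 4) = (x + 2)/(x - 4)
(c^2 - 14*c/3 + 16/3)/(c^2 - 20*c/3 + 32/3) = (c - 2)/(c - 4)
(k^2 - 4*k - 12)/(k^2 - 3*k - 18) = (k + 2)/(k + 3)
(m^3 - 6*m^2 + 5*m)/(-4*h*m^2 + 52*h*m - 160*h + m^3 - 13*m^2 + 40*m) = m*(1 - m)/(4*h*m - 32*h - m^2 + 8*m)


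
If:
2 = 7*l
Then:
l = 2/7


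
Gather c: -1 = -1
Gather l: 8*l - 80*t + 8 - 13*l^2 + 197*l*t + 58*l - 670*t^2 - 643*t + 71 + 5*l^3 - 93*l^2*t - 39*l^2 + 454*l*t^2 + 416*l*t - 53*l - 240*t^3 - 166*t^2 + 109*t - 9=5*l^3 + l^2*(-93*t - 52) + l*(454*t^2 + 613*t + 13) - 240*t^3 - 836*t^2 - 614*t + 70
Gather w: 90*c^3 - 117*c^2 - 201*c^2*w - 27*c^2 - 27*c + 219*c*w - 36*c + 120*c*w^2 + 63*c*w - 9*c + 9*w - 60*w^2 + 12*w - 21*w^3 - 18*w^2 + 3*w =90*c^3 - 144*c^2 - 72*c - 21*w^3 + w^2*(120*c - 78) + w*(-201*c^2 + 282*c + 24)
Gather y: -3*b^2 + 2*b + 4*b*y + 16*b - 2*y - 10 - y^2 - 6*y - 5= -3*b^2 + 18*b - y^2 + y*(4*b - 8) - 15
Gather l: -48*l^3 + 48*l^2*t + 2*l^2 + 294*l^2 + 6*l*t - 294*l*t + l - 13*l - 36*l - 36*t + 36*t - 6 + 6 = -48*l^3 + l^2*(48*t + 296) + l*(-288*t - 48)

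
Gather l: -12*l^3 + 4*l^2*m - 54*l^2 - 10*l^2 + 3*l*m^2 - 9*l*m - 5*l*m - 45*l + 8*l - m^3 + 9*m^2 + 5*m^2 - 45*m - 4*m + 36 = -12*l^3 + l^2*(4*m - 64) + l*(3*m^2 - 14*m - 37) - m^3 + 14*m^2 - 49*m + 36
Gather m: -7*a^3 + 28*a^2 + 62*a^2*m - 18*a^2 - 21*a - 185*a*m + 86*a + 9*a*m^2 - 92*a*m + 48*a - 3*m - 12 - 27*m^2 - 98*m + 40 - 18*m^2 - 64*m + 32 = -7*a^3 + 10*a^2 + 113*a + m^2*(9*a - 45) + m*(62*a^2 - 277*a - 165) + 60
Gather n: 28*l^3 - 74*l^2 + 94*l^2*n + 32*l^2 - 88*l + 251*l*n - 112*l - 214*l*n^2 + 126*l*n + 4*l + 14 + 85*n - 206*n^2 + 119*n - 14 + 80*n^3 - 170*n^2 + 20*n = 28*l^3 - 42*l^2 - 196*l + 80*n^3 + n^2*(-214*l - 376) + n*(94*l^2 + 377*l + 224)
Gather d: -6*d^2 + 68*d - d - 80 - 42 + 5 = -6*d^2 + 67*d - 117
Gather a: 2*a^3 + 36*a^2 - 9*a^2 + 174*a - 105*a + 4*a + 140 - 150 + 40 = 2*a^3 + 27*a^2 + 73*a + 30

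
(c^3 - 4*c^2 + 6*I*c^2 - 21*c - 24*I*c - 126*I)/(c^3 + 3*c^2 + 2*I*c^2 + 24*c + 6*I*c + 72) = (c - 7)/(c - 4*I)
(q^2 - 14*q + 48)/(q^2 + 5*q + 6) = (q^2 - 14*q + 48)/(q^2 + 5*q + 6)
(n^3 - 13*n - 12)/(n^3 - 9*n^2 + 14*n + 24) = (n + 3)/(n - 6)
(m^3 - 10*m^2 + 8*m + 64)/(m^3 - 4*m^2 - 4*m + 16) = (m - 8)/(m - 2)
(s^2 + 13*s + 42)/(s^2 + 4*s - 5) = (s^2 + 13*s + 42)/(s^2 + 4*s - 5)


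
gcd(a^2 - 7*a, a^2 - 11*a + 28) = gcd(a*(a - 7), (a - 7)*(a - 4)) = a - 7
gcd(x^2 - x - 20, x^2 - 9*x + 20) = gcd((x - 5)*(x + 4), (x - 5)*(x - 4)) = x - 5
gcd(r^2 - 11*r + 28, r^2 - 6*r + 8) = r - 4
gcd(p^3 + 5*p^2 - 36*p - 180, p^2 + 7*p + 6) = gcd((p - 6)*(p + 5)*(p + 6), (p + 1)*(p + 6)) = p + 6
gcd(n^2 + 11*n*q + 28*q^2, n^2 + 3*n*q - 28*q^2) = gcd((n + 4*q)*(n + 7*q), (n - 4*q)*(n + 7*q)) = n + 7*q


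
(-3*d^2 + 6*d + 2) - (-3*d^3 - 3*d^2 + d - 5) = 3*d^3 + 5*d + 7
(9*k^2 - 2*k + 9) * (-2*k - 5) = -18*k^3 - 41*k^2 - 8*k - 45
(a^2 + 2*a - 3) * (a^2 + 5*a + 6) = a^4 + 7*a^3 + 13*a^2 - 3*a - 18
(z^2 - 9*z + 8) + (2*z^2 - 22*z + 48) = 3*z^2 - 31*z + 56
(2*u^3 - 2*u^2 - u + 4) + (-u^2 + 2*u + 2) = 2*u^3 - 3*u^2 + u + 6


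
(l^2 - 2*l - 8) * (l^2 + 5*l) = l^4 + 3*l^3 - 18*l^2 - 40*l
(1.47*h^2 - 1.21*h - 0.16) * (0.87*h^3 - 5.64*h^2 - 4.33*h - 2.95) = 1.2789*h^5 - 9.3435*h^4 + 0.3201*h^3 + 1.8052*h^2 + 4.2623*h + 0.472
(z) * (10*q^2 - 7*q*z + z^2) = 10*q^2*z - 7*q*z^2 + z^3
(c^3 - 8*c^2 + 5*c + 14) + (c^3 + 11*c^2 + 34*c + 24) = 2*c^3 + 3*c^2 + 39*c + 38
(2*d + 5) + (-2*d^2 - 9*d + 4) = -2*d^2 - 7*d + 9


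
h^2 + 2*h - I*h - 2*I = (h + 2)*(h - I)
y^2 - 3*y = y*(y - 3)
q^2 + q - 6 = (q - 2)*(q + 3)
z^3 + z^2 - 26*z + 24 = (z - 4)*(z - 1)*(z + 6)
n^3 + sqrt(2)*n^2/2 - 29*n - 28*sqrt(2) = (n - 4*sqrt(2))*(n + sqrt(2))*(n + 7*sqrt(2)/2)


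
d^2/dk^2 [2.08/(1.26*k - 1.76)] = 6.604416/(1.26*k - 1.76)^3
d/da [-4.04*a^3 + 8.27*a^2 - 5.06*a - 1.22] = -12.12*a^2 + 16.54*a - 5.06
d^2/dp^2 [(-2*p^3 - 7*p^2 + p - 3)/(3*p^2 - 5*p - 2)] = 2*(-158*p^3 - 267*p^2 + 129*p - 131)/(27*p^6 - 135*p^5 + 171*p^4 + 55*p^3 - 114*p^2 - 60*p - 8)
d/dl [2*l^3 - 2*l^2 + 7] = 2*l*(3*l - 2)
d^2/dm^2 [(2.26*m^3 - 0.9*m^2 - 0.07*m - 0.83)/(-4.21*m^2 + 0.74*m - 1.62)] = (-2.8421709430404e-14*m^4 + 36.441246*m^3 + 67.692666*m^2 - 53.96604*m - 5.520764)/(74.618461*m^6 - 39.347502*m^5 + 93.055314*m^4 - 30.686912*m^3 + 35.807508*m^2 - 5.826168*m + 4.251528)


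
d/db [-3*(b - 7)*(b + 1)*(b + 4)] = -9*b^2 + 12*b + 93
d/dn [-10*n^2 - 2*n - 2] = -20*n - 2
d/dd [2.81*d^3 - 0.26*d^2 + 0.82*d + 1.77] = 8.43*d^2 - 0.52*d + 0.82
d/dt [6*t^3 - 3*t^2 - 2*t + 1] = 18*t^2 - 6*t - 2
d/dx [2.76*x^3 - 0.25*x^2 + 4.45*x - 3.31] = 8.28*x^2 - 0.5*x + 4.45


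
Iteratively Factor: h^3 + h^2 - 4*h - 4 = (h + 1)*(h^2 - 4) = (h + 1)*(h + 2)*(h - 2)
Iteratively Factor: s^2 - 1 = (s + 1)*(s - 1)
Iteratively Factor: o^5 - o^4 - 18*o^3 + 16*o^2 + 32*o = (o + 4)*(o^4 - 5*o^3 + 2*o^2 + 8*o) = (o - 4)*(o + 4)*(o^3 - o^2 - 2*o) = (o - 4)*(o + 1)*(o + 4)*(o^2 - 2*o) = (o - 4)*(o - 2)*(o + 1)*(o + 4)*(o)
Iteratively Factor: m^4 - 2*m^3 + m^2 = (m)*(m^3 - 2*m^2 + m) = m*(m - 1)*(m^2 - m) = m^2*(m - 1)*(m - 1)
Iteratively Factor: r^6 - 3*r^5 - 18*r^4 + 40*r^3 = (r + 4)*(r^5 - 7*r^4 + 10*r^3) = r*(r + 4)*(r^4 - 7*r^3 + 10*r^2) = r*(r - 2)*(r + 4)*(r^3 - 5*r^2) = r*(r - 5)*(r - 2)*(r + 4)*(r^2) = r^2*(r - 5)*(r - 2)*(r + 4)*(r)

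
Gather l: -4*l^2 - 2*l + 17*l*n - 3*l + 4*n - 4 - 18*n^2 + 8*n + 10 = -4*l^2 + l*(17*n - 5) - 18*n^2 + 12*n + 6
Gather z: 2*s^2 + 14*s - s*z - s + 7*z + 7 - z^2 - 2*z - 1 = 2*s^2 + 13*s - z^2 + z*(5 - s) + 6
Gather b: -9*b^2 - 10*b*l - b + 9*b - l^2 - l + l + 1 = -9*b^2 + b*(8 - 10*l) - l^2 + 1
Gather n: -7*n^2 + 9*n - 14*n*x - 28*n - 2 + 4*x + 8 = -7*n^2 + n*(-14*x - 19) + 4*x + 6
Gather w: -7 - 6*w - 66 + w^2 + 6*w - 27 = w^2 - 100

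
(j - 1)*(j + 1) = j^2 - 1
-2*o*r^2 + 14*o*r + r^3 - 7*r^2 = r*(-2*o + r)*(r - 7)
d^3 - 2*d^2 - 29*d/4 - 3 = (d - 4)*(d + 1/2)*(d + 3/2)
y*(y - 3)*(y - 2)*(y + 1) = y^4 - 4*y^3 + y^2 + 6*y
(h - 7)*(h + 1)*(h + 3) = h^3 - 3*h^2 - 25*h - 21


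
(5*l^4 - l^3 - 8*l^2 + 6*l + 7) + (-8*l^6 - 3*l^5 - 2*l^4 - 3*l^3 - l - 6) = -8*l^6 - 3*l^5 + 3*l^4 - 4*l^3 - 8*l^2 + 5*l + 1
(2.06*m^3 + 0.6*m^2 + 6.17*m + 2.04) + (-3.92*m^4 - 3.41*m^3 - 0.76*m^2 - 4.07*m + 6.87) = -3.92*m^4 - 1.35*m^3 - 0.16*m^2 + 2.1*m + 8.91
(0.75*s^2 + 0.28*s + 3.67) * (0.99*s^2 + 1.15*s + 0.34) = 0.7425*s^4 + 1.1397*s^3 + 4.2103*s^2 + 4.3157*s + 1.2478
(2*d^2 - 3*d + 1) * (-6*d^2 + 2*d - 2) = -12*d^4 + 22*d^3 - 16*d^2 + 8*d - 2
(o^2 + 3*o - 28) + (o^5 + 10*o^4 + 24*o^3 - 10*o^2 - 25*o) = o^5 + 10*o^4 + 24*o^3 - 9*o^2 - 22*o - 28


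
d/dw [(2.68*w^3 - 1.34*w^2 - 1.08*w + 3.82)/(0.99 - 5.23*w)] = (-28.0328*w^3 + 14.9678*w^2 - 2.6532*w + 18.9094)/(27.3529*w^2 - 10.3554*w + 0.9801)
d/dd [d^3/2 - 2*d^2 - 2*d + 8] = 3*d^2/2 - 4*d - 2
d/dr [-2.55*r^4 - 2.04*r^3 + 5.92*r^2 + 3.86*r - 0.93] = -10.2*r^3 - 6.12*r^2 + 11.84*r + 3.86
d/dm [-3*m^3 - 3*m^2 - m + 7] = -9*m^2 - 6*m - 1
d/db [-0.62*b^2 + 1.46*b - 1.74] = 1.46 - 1.24*b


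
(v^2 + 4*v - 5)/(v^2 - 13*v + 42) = (v^2 + 4*v - 5)/(v^2 - 13*v + 42)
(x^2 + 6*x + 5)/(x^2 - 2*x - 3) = (x + 5)/(x - 3)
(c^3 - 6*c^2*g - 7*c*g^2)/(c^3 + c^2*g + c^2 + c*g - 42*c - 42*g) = c*(c - 7*g)/(c^2 + c - 42)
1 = 1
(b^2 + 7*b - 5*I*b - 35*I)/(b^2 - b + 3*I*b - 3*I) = (b^2 + b*(7 - 5*I) - 35*I)/(b^2 + b*(-1 + 3*I) - 3*I)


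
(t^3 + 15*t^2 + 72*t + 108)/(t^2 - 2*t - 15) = (t^2 + 12*t + 36)/(t - 5)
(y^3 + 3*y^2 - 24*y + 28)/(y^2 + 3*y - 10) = (y^2 + 5*y - 14)/(y + 5)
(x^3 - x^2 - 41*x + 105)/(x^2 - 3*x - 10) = (x^2 + 4*x - 21)/(x + 2)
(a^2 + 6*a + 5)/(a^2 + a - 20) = (a + 1)/(a - 4)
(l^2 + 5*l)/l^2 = (l + 5)/l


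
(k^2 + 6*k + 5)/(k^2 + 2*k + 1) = (k + 5)/(k + 1)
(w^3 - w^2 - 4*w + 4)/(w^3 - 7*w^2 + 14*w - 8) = (w + 2)/(w - 4)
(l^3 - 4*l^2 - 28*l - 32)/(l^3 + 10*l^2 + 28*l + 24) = (l - 8)/(l + 6)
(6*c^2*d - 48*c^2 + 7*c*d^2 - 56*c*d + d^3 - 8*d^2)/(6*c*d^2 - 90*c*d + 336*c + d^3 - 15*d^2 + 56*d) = (c + d)/(d - 7)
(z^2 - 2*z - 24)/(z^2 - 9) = (z^2 - 2*z - 24)/(z^2 - 9)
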